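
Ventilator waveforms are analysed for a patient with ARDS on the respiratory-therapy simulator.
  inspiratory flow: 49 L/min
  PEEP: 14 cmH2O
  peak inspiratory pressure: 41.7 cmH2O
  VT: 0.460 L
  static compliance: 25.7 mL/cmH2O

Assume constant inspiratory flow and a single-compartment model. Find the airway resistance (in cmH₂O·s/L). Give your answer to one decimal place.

Flow: 49 L/min ÷ 60 = 0.8167 L/s.
Equation of motion (constant flow): PIP = Vt/C + R·V̇ + PEEP.
R·V̇ = PIP − Vt/C − PEEP = 41.7 − 460/25.7 − 14 = 41.7 − 17.899 − 14 = 9.801 cmH2O.
R = 9.801 / 0.8167 = 12.001 cmH2O·s/L.

12.0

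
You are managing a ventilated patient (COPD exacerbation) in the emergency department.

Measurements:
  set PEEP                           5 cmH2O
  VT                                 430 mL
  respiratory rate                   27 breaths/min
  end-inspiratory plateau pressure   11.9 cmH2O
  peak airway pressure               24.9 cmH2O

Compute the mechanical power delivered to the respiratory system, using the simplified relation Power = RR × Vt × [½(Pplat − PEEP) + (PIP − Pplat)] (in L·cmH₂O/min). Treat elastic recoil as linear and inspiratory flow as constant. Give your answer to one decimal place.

191.0

Per-breath work = Vt × [½(Pplat−PEEP) + (PIP−Pplat)] = 0.430 × [0.5×6.9 + 13.0] = 0.430 × 16.45 = 7.074 L·cmH2O.
Power = 27 × 7.074 = 191.0 L·cmH2O/min.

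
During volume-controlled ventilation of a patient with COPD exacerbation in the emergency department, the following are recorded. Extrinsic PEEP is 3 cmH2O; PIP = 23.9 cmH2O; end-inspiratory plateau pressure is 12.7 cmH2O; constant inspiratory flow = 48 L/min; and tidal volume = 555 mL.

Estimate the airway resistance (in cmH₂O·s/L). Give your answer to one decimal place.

14.0

Flow: 48 L/min ÷ 60 = 0.8 L/s.
Raw = (PIP − Pplat) / flow = (23.9 − 12.7) / 0.8 = 11.2 / 0.8 = 14.0 cmH2O·s/L.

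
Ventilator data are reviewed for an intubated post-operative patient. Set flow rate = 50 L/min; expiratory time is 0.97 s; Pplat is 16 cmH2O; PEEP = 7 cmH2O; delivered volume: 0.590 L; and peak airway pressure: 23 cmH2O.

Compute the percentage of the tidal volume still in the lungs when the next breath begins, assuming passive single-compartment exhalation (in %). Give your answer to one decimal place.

17.2

Flow: 50 L/min ÷ 60 = 0.8333 L/s.
R = (PIP − Pplat)/V̇ = (23 − 16) / 0.8333 = 7.0/0.8333 = 8.4 cmH2O·s/L.
C = Vt/(Pplat − PEEP) = 590.0 / (16 − 7) = 590.0/9.0 = 65.556 mL/cmH2O.
τ = R × C = 8.4 × 0.06556 L/cmH2O = 0.5507 s.
Fraction remaining at end-expiration = e^(−Te/τ) = e^(−0.97/0.5507) = 0.1718 → 17.18%.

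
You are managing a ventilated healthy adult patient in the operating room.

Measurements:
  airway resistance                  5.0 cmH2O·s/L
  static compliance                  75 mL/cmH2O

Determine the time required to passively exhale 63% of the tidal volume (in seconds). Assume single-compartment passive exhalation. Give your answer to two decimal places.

τ = R × C = 5.0 × 75 mL/cmH2O = 5.0 × 0.075 L/cmH2O = 0.375 s.
Exhaled fraction f = 1 − e^(−t/τ) → t = −τ·ln(1 − f) = −0.375·ln(0.37) = 0.3728 s.

0.37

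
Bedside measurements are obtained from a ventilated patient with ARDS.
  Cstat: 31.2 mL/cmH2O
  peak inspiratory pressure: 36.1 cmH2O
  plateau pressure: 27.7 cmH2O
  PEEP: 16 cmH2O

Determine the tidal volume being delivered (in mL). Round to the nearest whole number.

365

Vt = Cstat × (Pplat − PEEP) = 31.2 × (27.7 − 16) = 31.2 × 11.7 = 365.04 mL.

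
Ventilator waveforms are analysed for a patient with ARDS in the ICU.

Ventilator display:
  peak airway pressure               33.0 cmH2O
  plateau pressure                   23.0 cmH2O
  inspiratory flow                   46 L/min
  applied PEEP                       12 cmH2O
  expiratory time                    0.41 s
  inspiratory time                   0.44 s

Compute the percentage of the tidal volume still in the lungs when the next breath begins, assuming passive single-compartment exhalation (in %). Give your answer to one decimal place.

35.9

Flow: 46 L/min ÷ 60 = 0.7667 L/s.
Vt = flow × Ti = 0.7667 L/s × 0.44 s × 1000 mL/L = 337.35 mL.
R = (PIP − Pplat)/V̇ = (33.0 − 23.0) / 0.7667 = 10.0/0.7667 = 13.043 cmH2O·s/L.
C = Vt/(Pplat − PEEP) = 337.35 / (23.0 − 12) = 337.35/11.0 = 30.668 mL/cmH2O.
τ = R × C = 13.043 × 0.03067 L/cmH2O = 0.4 s.
Fraction remaining at end-expiration = e^(−Te/τ) = e^(−0.41/0.4) = 0.3588 → 35.88%.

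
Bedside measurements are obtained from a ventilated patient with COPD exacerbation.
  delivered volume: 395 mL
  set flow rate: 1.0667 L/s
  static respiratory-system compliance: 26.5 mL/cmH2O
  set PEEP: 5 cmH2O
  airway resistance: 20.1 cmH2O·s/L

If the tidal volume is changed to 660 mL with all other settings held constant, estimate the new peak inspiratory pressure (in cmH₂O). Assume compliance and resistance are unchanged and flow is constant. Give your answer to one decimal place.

PIP = Vt/C + R·V̇ + PEEP (constant-flow equation of motion).
Only the elastic term changes: ΔPIP = ΔVt / C = (660 − 395) / 26.5 = 10.0 cmH2O.
Original PIP = 395/26.5 + 20.1×1.0667 + 5 = 41.346 cmH2O; new PIP = 41.346 + (10.0) = 51.346 cmH2O.

51.3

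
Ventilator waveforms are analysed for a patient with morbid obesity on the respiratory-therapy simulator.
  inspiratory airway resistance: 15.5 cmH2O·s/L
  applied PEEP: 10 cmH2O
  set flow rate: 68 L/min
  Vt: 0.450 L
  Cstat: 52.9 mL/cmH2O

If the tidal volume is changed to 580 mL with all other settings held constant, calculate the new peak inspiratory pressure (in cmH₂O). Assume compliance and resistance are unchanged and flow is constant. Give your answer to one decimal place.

38.5

Flow: 68 L/min ÷ 60 = 1.1333 L/s.
PIP = Vt/C + R·V̇ + PEEP (constant-flow equation of motion).
Only the elastic term changes: ΔPIP = ΔVt / C = (580 − 450) / 52.9 = 2.457 cmH2O.
Original PIP = 450/52.9 + 15.5×1.1333 + 10 = 36.073 cmH2O; new PIP = 36.073 + (2.457) = 38.53 cmH2O.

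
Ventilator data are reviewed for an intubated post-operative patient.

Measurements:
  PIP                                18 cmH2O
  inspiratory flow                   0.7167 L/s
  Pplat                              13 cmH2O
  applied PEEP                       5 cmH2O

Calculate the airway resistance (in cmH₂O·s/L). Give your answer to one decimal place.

7.0

Raw = (PIP − Pplat) / flow = (18 − 13) / 0.7167 = 5.0 / 0.7167 = 6.976 cmH2O·s/L.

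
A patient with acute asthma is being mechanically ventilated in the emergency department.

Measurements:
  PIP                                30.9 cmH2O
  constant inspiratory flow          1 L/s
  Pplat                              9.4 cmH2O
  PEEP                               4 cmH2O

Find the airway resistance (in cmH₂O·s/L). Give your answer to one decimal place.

Raw = (PIP − Pplat) / flow = (30.9 − 9.4) / 1 = 21.5 / 1 = 21.5 cmH2O·s/L.

21.5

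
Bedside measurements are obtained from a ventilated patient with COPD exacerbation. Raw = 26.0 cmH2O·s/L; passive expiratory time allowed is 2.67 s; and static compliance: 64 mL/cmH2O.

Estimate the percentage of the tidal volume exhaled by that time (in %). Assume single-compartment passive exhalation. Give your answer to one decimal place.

79.9

τ = R × C = 26.0 × 64 mL/cmH2O = 26.0 × 0.064 L/cmH2O = 1.664 s.
Passive exhalation: V(t)/V₀ = e^(−t/τ) = e^(−2.67/1.664) = 0.201.
Fraction exhaled = 1 − 0.201 = 0.799 → 79.9%.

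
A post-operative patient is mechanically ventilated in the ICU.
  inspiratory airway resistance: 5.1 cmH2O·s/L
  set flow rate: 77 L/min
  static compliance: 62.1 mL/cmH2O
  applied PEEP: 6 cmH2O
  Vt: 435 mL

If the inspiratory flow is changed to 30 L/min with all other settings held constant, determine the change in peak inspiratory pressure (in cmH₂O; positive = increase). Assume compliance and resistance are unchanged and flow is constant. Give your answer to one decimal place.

Flow: 77 L/min ÷ 60 = 1.2833 L/s.
New flow: 30 L/min ÷ 60 = 0.5 L/s.
PIP = Vt/C + R·V̇ + PEEP (constant-flow equation of motion).
Only the resistive term changes: ΔPIP = R × ΔV̇ = 5.1 × (0.5 − 1.2833) = 5.1 × -0.7833 = -3.995 cmH2O.

-4.0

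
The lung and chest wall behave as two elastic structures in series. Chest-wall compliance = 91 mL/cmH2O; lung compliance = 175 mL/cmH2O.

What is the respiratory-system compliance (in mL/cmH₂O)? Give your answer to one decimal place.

Lung and chest wall are elastances in series: 1/Crs = 1/CL + 1/Ccw.
1/Crs = 1/175 + 1/91 = 0.0167.
Crs = 59.88 mL/cmH2O.

59.9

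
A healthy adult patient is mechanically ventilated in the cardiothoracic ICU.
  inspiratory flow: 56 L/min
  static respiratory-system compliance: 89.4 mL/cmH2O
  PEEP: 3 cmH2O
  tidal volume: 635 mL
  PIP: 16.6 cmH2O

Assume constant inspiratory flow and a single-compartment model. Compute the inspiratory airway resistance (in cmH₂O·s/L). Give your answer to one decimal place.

7.0

Flow: 56 L/min ÷ 60 = 0.9333 L/s.
Equation of motion (constant flow): PIP = Vt/C + R·V̇ + PEEP.
R·V̇ = PIP − Vt/C − PEEP = 16.6 − 635/89.4 − 3 = 16.6 − 7.103 − 3 = 6.497 cmH2O.
R = 6.497 / 0.9333 = 6.961 cmH2O·s/L.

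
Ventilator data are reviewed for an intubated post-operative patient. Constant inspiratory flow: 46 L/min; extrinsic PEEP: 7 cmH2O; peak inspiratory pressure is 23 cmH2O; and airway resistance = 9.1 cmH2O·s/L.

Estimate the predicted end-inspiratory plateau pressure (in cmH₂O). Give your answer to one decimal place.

16.0

Flow: 46 L/min ÷ 60 = 0.7667 L/s.
Pplat = PIP − Raw × flow = 23 − 9.1 × 0.7667 = 23 − 6.977 = 16.023 cmH2O.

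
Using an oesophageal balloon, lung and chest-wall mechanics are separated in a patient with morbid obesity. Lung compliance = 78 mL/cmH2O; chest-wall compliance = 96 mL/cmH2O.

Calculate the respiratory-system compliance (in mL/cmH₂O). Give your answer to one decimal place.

Lung and chest wall are elastances in series: 1/Crs = 1/CL + 1/Ccw.
1/Crs = 1/78 + 1/96 = 0.02324.
Crs = 43.029 mL/cmH2O.

43.0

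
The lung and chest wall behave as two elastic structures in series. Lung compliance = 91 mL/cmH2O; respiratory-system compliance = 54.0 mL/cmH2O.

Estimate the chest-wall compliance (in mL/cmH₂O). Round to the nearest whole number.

133

1/Ccw = 1/Crs − 1/CL.
1/Ccw = 1/54.0 − 1/91 = 0.00753.
Ccw = 132.8 mL/cmH2O.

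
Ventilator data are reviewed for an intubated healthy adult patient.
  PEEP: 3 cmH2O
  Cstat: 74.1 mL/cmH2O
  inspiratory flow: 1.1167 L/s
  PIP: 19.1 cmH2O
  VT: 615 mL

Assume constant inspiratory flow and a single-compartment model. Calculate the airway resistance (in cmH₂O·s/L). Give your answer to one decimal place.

7.0

Equation of motion (constant flow): PIP = Vt/C + R·V̇ + PEEP.
R·V̇ = PIP − Vt/C − PEEP = 19.1 − 615/74.1 − 3 = 19.1 − 8.3 − 3 = 7.8 cmH2O.
R = 7.8 / 1.1167 = 6.985 cmH2O·s/L.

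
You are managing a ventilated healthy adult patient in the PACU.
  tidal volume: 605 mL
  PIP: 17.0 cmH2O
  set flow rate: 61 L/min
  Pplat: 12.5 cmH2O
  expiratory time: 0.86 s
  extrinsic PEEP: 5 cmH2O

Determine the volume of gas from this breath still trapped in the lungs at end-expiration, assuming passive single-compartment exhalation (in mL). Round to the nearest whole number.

Flow: 61 L/min ÷ 60 = 1.0167 L/s.
R = (PIP − Pplat)/V̇ = (17.0 − 12.5) / 1.0167 = 4.5/1.0167 = 4.426 cmH2O·s/L.
C = Vt/(Pplat − PEEP) = 605.0 / (12.5 − 5) = 605.0/7.5 = 80.667 mL/cmH2O.
τ = R × C = 4.426 × 0.08067 L/cmH2O = 0.357 s.
Fraction remaining = e^(−Te/τ) = e^(−0.86/0.357) = 0.08991.
Trapped volume = 605.0 × 0.08991 = 54.396 mL.

54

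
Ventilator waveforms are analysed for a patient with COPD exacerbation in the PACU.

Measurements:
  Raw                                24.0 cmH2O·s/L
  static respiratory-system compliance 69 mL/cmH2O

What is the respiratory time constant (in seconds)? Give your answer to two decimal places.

1.66

τ = R × C = 24.0 × 69 mL/cmH2O = 24.0 × 0.069 L/cmH2O = 1.656 s.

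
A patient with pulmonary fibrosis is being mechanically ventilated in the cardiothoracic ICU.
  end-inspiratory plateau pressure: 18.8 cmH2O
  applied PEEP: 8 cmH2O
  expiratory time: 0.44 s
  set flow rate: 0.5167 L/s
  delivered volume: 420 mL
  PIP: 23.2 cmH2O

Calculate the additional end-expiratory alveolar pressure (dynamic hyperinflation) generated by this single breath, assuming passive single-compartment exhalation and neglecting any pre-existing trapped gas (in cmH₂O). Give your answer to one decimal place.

R = (PIP − Pplat)/V̇ = (23.2 − 18.8) / 0.5167 = 4.4/0.5167 = 8.516 cmH2O·s/L.
C = Vt/(Pplat − PEEP) = 420.0 / (18.8 − 8) = 420.0/10.8 = 38.889 mL/cmH2O.
τ = R × C = 8.516 × 0.03889 L/cmH2O = 0.3312 s.
Fraction remaining = e^(−Te/τ) = e^(−0.44/0.3312) = 0.2649; trapped volume = 420.0 × 0.2649 = 111.26 mL.
Additional alveolar pressure from trapping ≈ V_trapped / C = 111.26 / 38.889 = 2.861 cmH2O.

2.9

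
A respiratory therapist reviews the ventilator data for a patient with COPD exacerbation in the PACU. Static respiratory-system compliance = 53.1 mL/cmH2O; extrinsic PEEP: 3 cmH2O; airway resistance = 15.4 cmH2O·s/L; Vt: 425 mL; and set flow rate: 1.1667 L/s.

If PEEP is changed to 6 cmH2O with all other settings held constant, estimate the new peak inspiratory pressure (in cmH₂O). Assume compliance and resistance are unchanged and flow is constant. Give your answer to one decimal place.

32.0

PIP = Vt/C + R·V̇ + PEEP (constant-flow equation of motion).
Only the baseline term changes: ΔPIP = ΔPEEP = 6 − 3 = 3.0 cmH2O.
Original PIP = 425/53.1 + 15.4×1.1667 + 3 = 28.971 cmH2O; new PIP = 28.971 + (3.0) = 31.971 cmH2O.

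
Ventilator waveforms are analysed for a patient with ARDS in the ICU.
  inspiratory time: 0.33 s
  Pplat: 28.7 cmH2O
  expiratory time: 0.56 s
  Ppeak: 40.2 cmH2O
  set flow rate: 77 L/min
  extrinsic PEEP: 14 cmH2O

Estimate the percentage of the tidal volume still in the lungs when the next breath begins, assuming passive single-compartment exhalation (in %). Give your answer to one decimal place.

Flow: 77 L/min ÷ 60 = 1.2833 L/s.
Vt = flow × Ti = 1.2833 L/s × 0.33 s × 1000 mL/L = 423.49 mL.
R = (PIP − Pplat)/V̇ = (40.2 − 28.7) / 1.2833 = 11.5/1.2833 = 8.961 cmH2O·s/L.
C = Vt/(Pplat − PEEP) = 423.49 / (28.7 − 14) = 423.49/14.7 = 28.809 mL/cmH2O.
τ = R × C = 8.961 × 0.02881 L/cmH2O = 0.2582 s.
Fraction remaining at end-expiration = e^(−Te/τ) = e^(−0.56/0.2582) = 0.1143 → 11.43%.

11.4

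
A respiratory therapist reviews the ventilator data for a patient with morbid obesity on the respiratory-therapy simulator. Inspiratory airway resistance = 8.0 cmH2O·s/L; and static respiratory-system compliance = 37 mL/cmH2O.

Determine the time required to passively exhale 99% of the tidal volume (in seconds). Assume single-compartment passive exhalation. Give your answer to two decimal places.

1.36

τ = R × C = 8.0 × 37 mL/cmH2O = 8.0 × 0.037 L/cmH2O = 0.296 s.
Exhaled fraction f = 1 − e^(−t/τ) → t = −τ·ln(1 − f) = −0.296·ln(0.01) = 1.363 s.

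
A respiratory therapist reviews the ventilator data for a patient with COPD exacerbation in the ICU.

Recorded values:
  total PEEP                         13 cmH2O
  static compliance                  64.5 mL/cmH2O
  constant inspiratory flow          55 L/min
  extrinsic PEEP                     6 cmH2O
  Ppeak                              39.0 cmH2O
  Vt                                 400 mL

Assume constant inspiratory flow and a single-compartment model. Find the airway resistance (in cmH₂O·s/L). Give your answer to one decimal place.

Flow: 55 L/min ÷ 60 = 0.9167 L/s.
Total PEEP = 13 cmH2O (set 6 + intrinsic 7); this is the baseline alveolar pressure.
Equation of motion (constant flow): PIP = Vt/C + R·V̇ + PEEP.
R·V̇ = PIP − Vt/C − PEEP = 39.0 − 400/64.5 − 13 = 39.0 − 6.202 − 13 = 19.798 cmH2O.
R = 19.798 / 0.9167 = 21.597 cmH2O·s/L.

21.6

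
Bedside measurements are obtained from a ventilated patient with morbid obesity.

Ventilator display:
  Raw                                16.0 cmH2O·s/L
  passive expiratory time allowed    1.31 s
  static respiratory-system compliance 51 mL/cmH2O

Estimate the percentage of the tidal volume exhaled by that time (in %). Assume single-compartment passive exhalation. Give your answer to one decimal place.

τ = R × C = 16.0 × 51 mL/cmH2O = 16.0 × 0.051 L/cmH2O = 0.816 s.
Passive exhalation: V(t)/V₀ = e^(−t/τ) = e^(−1.31/0.816) = 0.2008.
Fraction exhaled = 1 − 0.2008 = 0.7992 → 79.92%.

79.9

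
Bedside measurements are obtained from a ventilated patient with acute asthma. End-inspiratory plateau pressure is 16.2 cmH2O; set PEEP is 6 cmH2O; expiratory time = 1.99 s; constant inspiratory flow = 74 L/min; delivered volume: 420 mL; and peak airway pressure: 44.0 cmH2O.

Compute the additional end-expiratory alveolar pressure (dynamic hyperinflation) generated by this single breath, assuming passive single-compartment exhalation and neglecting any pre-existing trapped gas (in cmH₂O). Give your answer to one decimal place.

Flow: 74 L/min ÷ 60 = 1.2333 L/s.
R = (PIP − Pplat)/V̇ = (44.0 − 16.2) / 1.2333 = 27.8/1.2333 = 22.541 cmH2O·s/L.
C = Vt/(Pplat − PEEP) = 420.0 / (16.2 − 6) = 420.0/10.2 = 41.176 mL/cmH2O.
τ = R × C = 22.541 × 0.04118 L/cmH2O = 0.9282 s.
Fraction remaining = e^(−Te/τ) = e^(−1.99/0.9282) = 0.1172; trapped volume = 420.0 × 0.1172 = 49.224 mL.
Additional alveolar pressure from trapping ≈ V_trapped / C = 49.224 / 41.176 = 1.195 cmH2O.

1.2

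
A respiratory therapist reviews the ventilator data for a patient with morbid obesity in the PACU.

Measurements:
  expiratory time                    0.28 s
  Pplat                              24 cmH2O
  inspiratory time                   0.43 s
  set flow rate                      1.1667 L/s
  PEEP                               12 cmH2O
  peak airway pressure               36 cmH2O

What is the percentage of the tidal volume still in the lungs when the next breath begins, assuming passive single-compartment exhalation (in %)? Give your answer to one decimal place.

Vt = flow × Ti = 1.1667 L/s × 0.43 s × 1000 mL/L = 501.68 mL.
R = (PIP − Pplat)/V̇ = (36 − 24) / 1.1667 = 12.0/1.1667 = 10.285 cmH2O·s/L.
C = Vt/(Pplat − PEEP) = 501.68 / (24 − 12) = 501.68/12.0 = 41.807 mL/cmH2O.
τ = R × C = 10.285 × 0.04181 L/cmH2O = 0.43 s.
Fraction remaining at end-expiration = e^(−Te/τ) = e^(−0.28/0.43) = 0.5214 → 52.14%.

52.1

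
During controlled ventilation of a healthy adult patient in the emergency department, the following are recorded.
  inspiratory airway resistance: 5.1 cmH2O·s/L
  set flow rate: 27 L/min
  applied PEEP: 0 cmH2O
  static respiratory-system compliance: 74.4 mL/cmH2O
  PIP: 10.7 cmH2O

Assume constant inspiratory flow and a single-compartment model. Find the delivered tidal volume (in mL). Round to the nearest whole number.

Flow: 27 L/min ÷ 60 = 0.45 L/s.
Equation of motion (constant flow): PIP = Vt/C + R·V̇ + PEEP.
Vt/C = PIP − R·V̇ − PEEP = 10.7 − 2.295 − 0 = 8.405 cmH2O.
Vt = C × 8.405 = 74.4 × 8.405 = 625.33 mL.

625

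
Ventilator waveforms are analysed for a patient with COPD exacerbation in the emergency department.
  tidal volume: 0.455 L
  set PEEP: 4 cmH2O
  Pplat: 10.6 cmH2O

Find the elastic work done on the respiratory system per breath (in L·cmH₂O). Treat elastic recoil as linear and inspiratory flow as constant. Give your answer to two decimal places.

Elastic work ≈ ½ × (Pplat − PEEP) × Vt = 0.5 × (10.6 − 4) × 0.455 L = 0.5 × 6.6 × 0.455 = 1.502 L·cmH2O.

1.50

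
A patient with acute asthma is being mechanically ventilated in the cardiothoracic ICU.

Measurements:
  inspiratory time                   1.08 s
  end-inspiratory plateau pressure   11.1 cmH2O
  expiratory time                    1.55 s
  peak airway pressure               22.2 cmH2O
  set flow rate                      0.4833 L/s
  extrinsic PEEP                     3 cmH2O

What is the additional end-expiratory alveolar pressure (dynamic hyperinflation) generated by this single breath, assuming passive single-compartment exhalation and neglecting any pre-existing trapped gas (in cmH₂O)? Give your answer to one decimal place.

2.8

Vt = flow × Ti = 0.4833 L/s × 1.08 s × 1000 mL/L = 521.96 mL.
R = (PIP − Pplat)/V̇ = (22.2 − 11.1) / 0.4833 = 11.1/0.4833 = 22.967 cmH2O·s/L.
C = Vt/(Pplat − PEEP) = 521.96 / (11.1 − 3) = 521.96/8.1 = 64.44 mL/cmH2O.
τ = R × C = 22.967 × 0.06444 L/cmH2O = 1.48 s.
Fraction remaining = e^(−Te/τ) = e^(−1.55/1.48) = 0.3509; trapped volume = 521.96 × 0.3509 = 183.16 mL.
Additional alveolar pressure from trapping ≈ V_trapped / C = 183.16 / 64.44 = 2.842 cmH2O.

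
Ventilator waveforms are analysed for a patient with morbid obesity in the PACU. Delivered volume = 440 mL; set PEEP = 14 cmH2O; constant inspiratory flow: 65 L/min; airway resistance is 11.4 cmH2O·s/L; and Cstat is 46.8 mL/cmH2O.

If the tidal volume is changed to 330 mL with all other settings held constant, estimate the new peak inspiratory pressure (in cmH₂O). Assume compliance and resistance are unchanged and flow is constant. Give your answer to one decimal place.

33.4

Flow: 65 L/min ÷ 60 = 1.0833 L/s.
PIP = Vt/C + R·V̇ + PEEP (constant-flow equation of motion).
Only the elastic term changes: ΔPIP = ΔVt / C = (330 − 440) / 46.8 = -2.35 cmH2O.
Original PIP = 440/46.8 + 11.4×1.0833 + 14 = 35.751 cmH2O; new PIP = 35.751 + (-2.35) = 33.401 cmH2O.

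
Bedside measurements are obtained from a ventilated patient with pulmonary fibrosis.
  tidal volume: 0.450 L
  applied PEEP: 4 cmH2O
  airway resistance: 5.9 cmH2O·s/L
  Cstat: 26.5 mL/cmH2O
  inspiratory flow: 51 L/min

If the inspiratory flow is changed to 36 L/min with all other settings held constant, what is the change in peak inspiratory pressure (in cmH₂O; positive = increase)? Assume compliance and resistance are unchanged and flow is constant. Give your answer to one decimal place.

Flow: 51 L/min ÷ 60 = 0.85 L/s.
New flow: 36 L/min ÷ 60 = 0.6 L/s.
PIP = Vt/C + R·V̇ + PEEP (constant-flow equation of motion).
Only the resistive term changes: ΔPIP = R × ΔV̇ = 5.9 × (0.6 − 0.85) = 5.9 × -0.25 = -1.475 cmH2O.

-1.5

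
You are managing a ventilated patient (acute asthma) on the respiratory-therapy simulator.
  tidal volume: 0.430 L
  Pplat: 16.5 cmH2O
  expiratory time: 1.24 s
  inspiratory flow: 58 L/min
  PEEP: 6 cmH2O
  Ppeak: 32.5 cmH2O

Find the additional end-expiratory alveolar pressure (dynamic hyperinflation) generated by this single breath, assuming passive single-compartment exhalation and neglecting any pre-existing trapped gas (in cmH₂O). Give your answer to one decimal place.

1.7

Flow: 58 L/min ÷ 60 = 0.9667 L/s.
R = (PIP − Pplat)/V̇ = (32.5 − 16.5) / 0.9667 = 16.0/0.9667 = 16.551 cmH2O·s/L.
C = Vt/(Pplat − PEEP) = 430.0 / (16.5 − 6) = 430.0/10.5 = 40.952 mL/cmH2O.
τ = R × C = 16.551 × 0.04095 L/cmH2O = 0.6778 s.
Fraction remaining = e^(−Te/τ) = e^(−1.24/0.6778) = 0.1605; trapped volume = 430.0 × 0.1605 = 69.015 mL.
Additional alveolar pressure from trapping ≈ V_trapped / C = 69.015 / 40.952 = 1.685 cmH2O.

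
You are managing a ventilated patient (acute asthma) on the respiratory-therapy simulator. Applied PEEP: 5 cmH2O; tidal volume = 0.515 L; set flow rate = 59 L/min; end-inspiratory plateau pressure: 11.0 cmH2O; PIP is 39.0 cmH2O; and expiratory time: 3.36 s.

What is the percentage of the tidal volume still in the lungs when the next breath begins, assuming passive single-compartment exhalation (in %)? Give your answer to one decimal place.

Flow: 59 L/min ÷ 60 = 0.9833 L/s.
R = (PIP − Pplat)/V̇ = (39.0 − 11.0) / 0.9833 = 28.0/0.9833 = 28.476 cmH2O·s/L.
C = Vt/(Pplat − PEEP) = 515.0 / (11.0 − 5) = 515.0/6.0 = 85.833 mL/cmH2O.
τ = R × C = 28.476 × 0.08583 L/cmH2O = 2.444 s.
Fraction remaining at end-expiration = e^(−Te/τ) = e^(−3.36/2.444) = 0.2529 → 25.29%.

25.3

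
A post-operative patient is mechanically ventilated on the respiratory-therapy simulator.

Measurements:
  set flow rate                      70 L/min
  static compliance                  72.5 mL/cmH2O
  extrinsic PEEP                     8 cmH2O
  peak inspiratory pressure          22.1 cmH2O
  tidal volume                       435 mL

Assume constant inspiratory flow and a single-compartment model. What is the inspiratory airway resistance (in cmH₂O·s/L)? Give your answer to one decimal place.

Flow: 70 L/min ÷ 60 = 1.1667 L/s.
Equation of motion (constant flow): PIP = Vt/C + R·V̇ + PEEP.
R·V̇ = PIP − Vt/C − PEEP = 22.1 − 435/72.5 − 8 = 22.1 − 6.0 − 8 = 8.1 cmH2O.
R = 8.1 / 1.1667 = 6.943 cmH2O·s/L.

6.9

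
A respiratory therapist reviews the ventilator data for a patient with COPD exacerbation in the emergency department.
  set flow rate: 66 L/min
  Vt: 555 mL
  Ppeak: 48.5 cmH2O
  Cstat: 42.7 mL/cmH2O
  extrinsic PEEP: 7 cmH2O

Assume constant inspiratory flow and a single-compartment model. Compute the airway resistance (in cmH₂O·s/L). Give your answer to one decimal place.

25.9

Flow: 66 L/min ÷ 60 = 1.1 L/s.
Equation of motion (constant flow): PIP = Vt/C + R·V̇ + PEEP.
R·V̇ = PIP − Vt/C − PEEP = 48.5 − 555/42.7 − 7 = 48.5 − 12.998 − 7 = 28.502 cmH2O.
R = 28.502 / 1.1 = 25.911 cmH2O·s/L.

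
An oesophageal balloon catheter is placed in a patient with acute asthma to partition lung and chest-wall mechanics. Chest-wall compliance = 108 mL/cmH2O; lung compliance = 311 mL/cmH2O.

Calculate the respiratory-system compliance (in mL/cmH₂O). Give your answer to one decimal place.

Lung and chest wall are elastances in series: 1/Crs = 1/CL + 1/Ccw.
1/Crs = 1/311 + 1/108 = 0.01247.
Crs = 80.192 mL/cmH2O.

80.2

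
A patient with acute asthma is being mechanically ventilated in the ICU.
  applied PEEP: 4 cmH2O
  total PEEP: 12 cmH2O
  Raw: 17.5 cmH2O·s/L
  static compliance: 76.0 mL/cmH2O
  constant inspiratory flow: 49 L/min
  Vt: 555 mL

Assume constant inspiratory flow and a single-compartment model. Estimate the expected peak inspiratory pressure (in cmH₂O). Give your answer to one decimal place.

Flow: 49 L/min ÷ 60 = 0.8167 L/s.
Total PEEP = 12 cmH2O (set 4 + intrinsic 8); this is the baseline alveolar pressure.
Equation of motion (constant flow): PIP = Vt/C + R·V̇ + PEEP.
PIP = 555/76.0 + 17.5×0.8167 + 12 = 7.303 + 14.292 + 12 = 33.595 cmH2O.

33.6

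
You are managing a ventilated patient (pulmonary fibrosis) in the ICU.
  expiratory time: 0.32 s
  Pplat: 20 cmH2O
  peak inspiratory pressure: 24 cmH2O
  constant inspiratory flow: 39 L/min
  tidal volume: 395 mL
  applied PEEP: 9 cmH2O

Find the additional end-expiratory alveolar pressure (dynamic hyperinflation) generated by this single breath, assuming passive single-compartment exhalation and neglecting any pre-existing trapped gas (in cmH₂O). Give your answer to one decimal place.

Flow: 39 L/min ÷ 60 = 0.65 L/s.
R = (PIP − Pplat)/V̇ = (24 − 20) / 0.65 = 4.0/0.65 = 6.154 cmH2O·s/L.
C = Vt/(Pplat − PEEP) = 395.0 / (20 − 9) = 395.0/11.0 = 35.909 mL/cmH2O.
τ = R × C = 6.154 × 0.03591 L/cmH2O = 0.221 s.
Fraction remaining = e^(−Te/τ) = e^(−0.32/0.221) = 0.235; trapped volume = 395.0 × 0.235 = 92.825 mL.
Additional alveolar pressure from trapping ≈ V_trapped / C = 92.825 / 35.909 = 2.585 cmH2O.

2.6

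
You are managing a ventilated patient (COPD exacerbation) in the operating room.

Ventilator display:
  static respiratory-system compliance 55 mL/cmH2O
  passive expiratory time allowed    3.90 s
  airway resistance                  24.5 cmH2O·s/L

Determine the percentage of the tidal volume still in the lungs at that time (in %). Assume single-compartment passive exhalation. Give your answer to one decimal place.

τ = R × C = 24.5 × 55 mL/cmH2O = 24.5 × 0.055 L/cmH2O = 1.348 s.
Passive exhalation: V(t)/V₀ = e^(−t/τ) = e^(−3.90/1.348) = 0.0554.
Fraction remaining = 0.0554 → 5.54%.

5.5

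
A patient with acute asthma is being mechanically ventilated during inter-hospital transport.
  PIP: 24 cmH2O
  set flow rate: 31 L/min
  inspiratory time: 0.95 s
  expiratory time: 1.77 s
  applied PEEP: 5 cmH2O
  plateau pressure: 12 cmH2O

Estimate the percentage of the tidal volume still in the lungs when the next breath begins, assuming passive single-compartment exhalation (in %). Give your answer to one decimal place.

Flow: 31 L/min ÷ 60 = 0.5167 L/s.
Vt = flow × Ti = 0.5167 L/s × 0.95 s × 1000 mL/L = 490.87 mL.
R = (PIP − Pplat)/V̇ = (24 − 12) / 0.5167 = 12.0/0.5167 = 23.224 cmH2O·s/L.
C = Vt/(Pplat − PEEP) = 490.87 / (12 − 5) = 490.87/7.0 = 70.124 mL/cmH2O.
τ = R × C = 23.224 × 0.07012 L/cmH2O = 1.628 s.
Fraction remaining at end-expiration = e^(−Te/τ) = e^(−1.77/1.628) = 0.3372 → 33.72%.

33.7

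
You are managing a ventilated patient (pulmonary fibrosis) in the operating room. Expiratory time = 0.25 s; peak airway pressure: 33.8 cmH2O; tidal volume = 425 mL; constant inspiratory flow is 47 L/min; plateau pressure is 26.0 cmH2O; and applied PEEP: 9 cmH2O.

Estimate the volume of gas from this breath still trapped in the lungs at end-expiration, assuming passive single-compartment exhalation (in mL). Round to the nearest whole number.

156

Flow: 47 L/min ÷ 60 = 0.7833 L/s.
R = (PIP − Pplat)/V̇ = (33.8 − 26.0) / 0.7833 = 7.8/0.7833 = 9.958 cmH2O·s/L.
C = Vt/(Pplat − PEEP) = 425.0 / (26.0 − 9) = 425.0/17.0 = 25.0 mL/cmH2O.
τ = R × C = 9.958 × 0.025 L/cmH2O = 0.249 s.
Fraction remaining = e^(−Te/τ) = e^(−0.25/0.249) = 0.3664.
Trapped volume = 425.0 × 0.3664 = 155.72 mL.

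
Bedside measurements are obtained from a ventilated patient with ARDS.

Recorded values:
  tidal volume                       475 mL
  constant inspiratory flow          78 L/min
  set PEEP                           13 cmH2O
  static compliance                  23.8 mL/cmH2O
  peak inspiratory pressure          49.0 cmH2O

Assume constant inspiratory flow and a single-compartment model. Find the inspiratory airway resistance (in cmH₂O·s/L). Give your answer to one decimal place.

12.3

Flow: 78 L/min ÷ 60 = 1.3 L/s.
Equation of motion (constant flow): PIP = Vt/C + R·V̇ + PEEP.
R·V̇ = PIP − Vt/C − PEEP = 49.0 − 475/23.8 − 13 = 49.0 − 19.958 − 13 = 16.042 cmH2O.
R = 16.042 / 1.3 = 12.34 cmH2O·s/L.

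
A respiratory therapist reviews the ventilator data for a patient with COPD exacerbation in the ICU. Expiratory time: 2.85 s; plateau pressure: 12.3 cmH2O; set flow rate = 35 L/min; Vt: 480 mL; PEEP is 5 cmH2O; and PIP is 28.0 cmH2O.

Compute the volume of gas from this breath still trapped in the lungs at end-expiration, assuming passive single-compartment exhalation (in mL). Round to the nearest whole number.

96

Flow: 35 L/min ÷ 60 = 0.5833 L/s.
R = (PIP − Pplat)/V̇ = (28.0 − 12.3) / 0.5833 = 15.7/0.5833 = 26.916 cmH2O·s/L.
C = Vt/(Pplat − PEEP) = 480.0 / (12.3 − 5) = 480.0/7.3 = 65.753 mL/cmH2O.
τ = R × C = 26.916 × 0.06575 L/cmH2O = 1.77 s.
Fraction remaining = e^(−Te/τ) = e^(−2.85/1.77) = 0.1999.
Trapped volume = 480.0 × 0.1999 = 95.952 mL.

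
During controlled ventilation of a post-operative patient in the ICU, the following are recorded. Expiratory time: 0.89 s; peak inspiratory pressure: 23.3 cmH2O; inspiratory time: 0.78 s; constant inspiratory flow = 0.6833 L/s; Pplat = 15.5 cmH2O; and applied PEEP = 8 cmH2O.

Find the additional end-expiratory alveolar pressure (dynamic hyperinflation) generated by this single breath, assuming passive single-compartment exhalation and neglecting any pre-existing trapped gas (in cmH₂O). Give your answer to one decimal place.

Vt = flow × Ti = 0.6833 L/s × 0.78 s × 1000 mL/L = 532.97 mL.
R = (PIP − Pplat)/V̇ = (23.3 − 15.5) / 0.6833 = 7.8/0.6833 = 11.415 cmH2O·s/L.
C = Vt/(Pplat − PEEP) = 532.97 / (15.5 − 8) = 532.97/7.5 = 71.063 mL/cmH2O.
τ = R × C = 11.415 × 0.07106 L/cmH2O = 0.8111 s.
Fraction remaining = e^(−Te/τ) = e^(−0.89/0.8111) = 0.3338; trapped volume = 532.97 × 0.3338 = 177.91 mL.
Additional alveolar pressure from trapping ≈ V_trapped / C = 177.91 / 71.063 = 2.504 cmH2O.

2.5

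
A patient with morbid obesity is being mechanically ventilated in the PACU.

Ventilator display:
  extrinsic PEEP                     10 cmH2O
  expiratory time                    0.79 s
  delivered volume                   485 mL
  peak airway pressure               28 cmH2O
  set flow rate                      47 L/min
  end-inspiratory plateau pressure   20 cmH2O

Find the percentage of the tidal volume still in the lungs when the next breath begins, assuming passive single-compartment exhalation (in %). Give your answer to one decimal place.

20.3

Flow: 47 L/min ÷ 60 = 0.7833 L/s.
R = (PIP − Pplat)/V̇ = (28 − 20) / 0.7833 = 8.0/0.7833 = 10.213 cmH2O·s/L.
C = Vt/(Pplat − PEEP) = 485.0 / (20 − 10) = 485.0/10.0 = 48.5 mL/cmH2O.
τ = R × C = 10.213 × 0.0485 L/cmH2O = 0.4953 s.
Fraction remaining at end-expiration = e^(−Te/τ) = e^(−0.79/0.4953) = 0.2029 → 20.29%.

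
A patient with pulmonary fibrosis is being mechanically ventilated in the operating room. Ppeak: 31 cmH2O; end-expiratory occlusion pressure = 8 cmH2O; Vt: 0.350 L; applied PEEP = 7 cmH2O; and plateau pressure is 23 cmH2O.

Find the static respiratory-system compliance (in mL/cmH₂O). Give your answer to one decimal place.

End-expiratory occlusion gives total PEEP = 8 cmH2O (intrinsic PEEP = 8 − 7 = 1). Use total PEEP for the elastic gradient.
Cstat = Vt / (Pplat − PEEPtotal) = 350 / (23 − 8) = 350 / 15.0 = 23.333 mL/cmH2O.

23.3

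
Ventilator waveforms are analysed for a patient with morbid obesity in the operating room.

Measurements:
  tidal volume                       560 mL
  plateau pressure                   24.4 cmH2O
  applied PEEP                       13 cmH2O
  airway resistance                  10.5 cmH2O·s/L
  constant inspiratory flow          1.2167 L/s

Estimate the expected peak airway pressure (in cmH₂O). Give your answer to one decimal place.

PIP = Pplat + Raw × flow = 24.4 + 10.5 × 1.2167 = 24.4 + 12.775 = 37.175 cmH2O.

37.2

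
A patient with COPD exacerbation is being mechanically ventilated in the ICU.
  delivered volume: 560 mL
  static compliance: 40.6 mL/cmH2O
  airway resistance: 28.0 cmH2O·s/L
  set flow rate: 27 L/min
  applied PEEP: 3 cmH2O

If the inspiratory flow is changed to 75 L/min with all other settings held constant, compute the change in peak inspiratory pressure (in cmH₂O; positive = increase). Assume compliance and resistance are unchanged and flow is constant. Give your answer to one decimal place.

22.4

Flow: 27 L/min ÷ 60 = 0.45 L/s.
New flow: 75 L/min ÷ 60 = 1.25 L/s.
PIP = Vt/C + R·V̇ + PEEP (constant-flow equation of motion).
Only the resistive term changes: ΔPIP = R × ΔV̇ = 28.0 × (1.25 − 0.45) = 28.0 × 0.8 = 22.4 cmH2O.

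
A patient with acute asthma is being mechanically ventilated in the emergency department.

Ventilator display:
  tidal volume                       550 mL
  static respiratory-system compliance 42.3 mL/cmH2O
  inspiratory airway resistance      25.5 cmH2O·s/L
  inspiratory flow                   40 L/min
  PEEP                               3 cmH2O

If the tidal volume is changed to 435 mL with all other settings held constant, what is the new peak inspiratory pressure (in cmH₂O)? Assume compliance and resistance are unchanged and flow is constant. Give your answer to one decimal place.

30.3

Flow: 40 L/min ÷ 60 = 0.6667 L/s.
PIP = Vt/C + R·V̇ + PEEP (constant-flow equation of motion).
Only the elastic term changes: ΔPIP = ΔVt / C = (435 − 550) / 42.3 = -2.719 cmH2O.
Original PIP = 550/42.3 + 25.5×0.6667 + 3 = 33.003 cmH2O; new PIP = 33.003 + (-2.719) = 30.284 cmH2O.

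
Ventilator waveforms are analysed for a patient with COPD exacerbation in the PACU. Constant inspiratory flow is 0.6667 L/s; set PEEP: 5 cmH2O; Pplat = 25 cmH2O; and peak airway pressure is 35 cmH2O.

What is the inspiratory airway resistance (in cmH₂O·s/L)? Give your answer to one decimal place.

Raw = (PIP − Pplat) / flow = (35 − 25) / 0.6667 = 10.0 / 0.6667 = 14.999 cmH2O·s/L.

15.0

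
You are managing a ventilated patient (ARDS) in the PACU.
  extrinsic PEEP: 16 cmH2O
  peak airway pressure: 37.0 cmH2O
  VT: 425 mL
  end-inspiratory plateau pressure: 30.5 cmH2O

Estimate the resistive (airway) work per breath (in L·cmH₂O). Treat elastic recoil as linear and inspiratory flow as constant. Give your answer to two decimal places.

With constant inspiratory flow the resistive pressure is constant at PIP − Pplat = 37.0 − 30.5 = 6.5 cmH2O, so resistive work = 6.5 × 0.425 = 2.763 L·cmH2O.

2.76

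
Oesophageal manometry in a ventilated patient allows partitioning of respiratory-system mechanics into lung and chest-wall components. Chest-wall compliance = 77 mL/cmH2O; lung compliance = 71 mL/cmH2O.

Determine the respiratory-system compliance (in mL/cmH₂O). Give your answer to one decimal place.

Lung and chest wall are elastances in series: 1/Crs = 1/CL + 1/Ccw.
1/Crs = 1/71 + 1/77 = 0.02707.
Crs = 36.941 mL/cmH2O.

36.9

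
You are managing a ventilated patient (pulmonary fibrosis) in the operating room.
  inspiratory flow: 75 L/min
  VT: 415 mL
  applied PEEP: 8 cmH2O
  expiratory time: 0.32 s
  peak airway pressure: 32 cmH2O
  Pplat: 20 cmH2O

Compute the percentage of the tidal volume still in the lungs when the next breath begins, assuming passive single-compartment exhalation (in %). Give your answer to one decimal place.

Flow: 75 L/min ÷ 60 = 1.25 L/s.
R = (PIP − Pplat)/V̇ = (32 − 20) / 1.25 = 12.0/1.25 = 9.6 cmH2O·s/L.
C = Vt/(Pplat − PEEP) = 415.0 / (20 − 8) = 415.0/12.0 = 34.583 mL/cmH2O.
τ = R × C = 9.6 × 0.03458 L/cmH2O = 0.332 s.
Fraction remaining at end-expiration = e^(−Te/τ) = e^(−0.32/0.332) = 0.3814 → 38.14%.

38.1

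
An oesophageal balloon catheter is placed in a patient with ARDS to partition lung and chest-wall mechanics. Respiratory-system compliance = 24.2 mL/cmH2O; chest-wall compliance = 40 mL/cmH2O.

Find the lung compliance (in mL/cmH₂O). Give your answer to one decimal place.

1/CL = 1/Crs − 1/Ccw.
1/CL = 1/24.2 − 1/40 = 0.01632.
CL = 61.275 mL/cmH2O.

61.3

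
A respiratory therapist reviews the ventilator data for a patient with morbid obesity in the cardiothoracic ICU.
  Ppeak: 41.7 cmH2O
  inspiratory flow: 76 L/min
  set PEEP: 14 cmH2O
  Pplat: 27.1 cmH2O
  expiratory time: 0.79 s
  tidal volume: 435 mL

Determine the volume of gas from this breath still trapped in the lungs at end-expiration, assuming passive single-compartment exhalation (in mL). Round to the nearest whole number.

Flow: 76 L/min ÷ 60 = 1.2667 L/s.
R = (PIP − Pplat)/V̇ = (41.7 − 27.1) / 1.2667 = 14.6/1.2667 = 11.526 cmH2O·s/L.
C = Vt/(Pplat − PEEP) = 435.0 / (27.1 − 14) = 435.0/13.1 = 33.206 mL/cmH2O.
τ = R × C = 11.526 × 0.03321 L/cmH2O = 0.3828 s.
Fraction remaining = e^(−Te/τ) = e^(−0.79/0.3828) = 0.127.
Trapped volume = 435.0 × 0.127 = 55.245 mL.

55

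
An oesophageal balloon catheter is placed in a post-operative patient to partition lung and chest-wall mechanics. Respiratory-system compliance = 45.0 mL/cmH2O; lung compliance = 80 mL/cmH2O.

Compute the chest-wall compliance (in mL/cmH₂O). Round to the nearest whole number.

1/Ccw = 1/Crs − 1/CL.
1/Ccw = 1/45.0 − 1/80 = 0.009722.
Ccw = 102.86 mL/cmH2O.

103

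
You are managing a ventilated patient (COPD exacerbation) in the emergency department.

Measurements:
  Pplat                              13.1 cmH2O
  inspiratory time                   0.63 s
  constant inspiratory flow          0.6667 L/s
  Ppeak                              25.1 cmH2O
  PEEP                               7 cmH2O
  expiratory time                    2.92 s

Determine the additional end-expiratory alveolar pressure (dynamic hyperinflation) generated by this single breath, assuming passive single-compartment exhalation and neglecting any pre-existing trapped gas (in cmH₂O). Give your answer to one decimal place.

Vt = flow × Ti = 0.6667 L/s × 0.63 s × 1000 mL/L = 420.02 mL.
R = (PIP − Pplat)/V̇ = (25.1 − 13.1) / 0.6667 = 12.0/0.6667 = 17.999 cmH2O·s/L.
C = Vt/(Pplat − PEEP) = 420.02 / (13.1 − 7) = 420.02/6.1 = 68.856 mL/cmH2O.
τ = R × C = 17.999 × 0.06886 L/cmH2O = 1.239 s.
Fraction remaining = e^(−Te/τ) = e^(−2.92/1.239) = 0.09473; trapped volume = 420.02 × 0.09473 = 39.788 mL.
Additional alveolar pressure from trapping ≈ V_trapped / C = 39.788 / 68.856 = 0.5778 cmH2O.

0.6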